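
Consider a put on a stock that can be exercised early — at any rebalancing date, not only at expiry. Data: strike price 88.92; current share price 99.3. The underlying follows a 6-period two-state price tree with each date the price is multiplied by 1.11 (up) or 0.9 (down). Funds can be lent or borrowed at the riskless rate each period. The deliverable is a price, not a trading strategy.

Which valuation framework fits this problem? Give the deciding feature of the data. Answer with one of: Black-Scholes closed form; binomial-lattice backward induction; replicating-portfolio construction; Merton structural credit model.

Key observation: early exercise of the strike-88.92 put must be checked at each of the 6 dates (spot 99.3), which forces a node-by-node comparison of intrinsic and continuation value backward from expiry.

framework: binomial-lattice backward induction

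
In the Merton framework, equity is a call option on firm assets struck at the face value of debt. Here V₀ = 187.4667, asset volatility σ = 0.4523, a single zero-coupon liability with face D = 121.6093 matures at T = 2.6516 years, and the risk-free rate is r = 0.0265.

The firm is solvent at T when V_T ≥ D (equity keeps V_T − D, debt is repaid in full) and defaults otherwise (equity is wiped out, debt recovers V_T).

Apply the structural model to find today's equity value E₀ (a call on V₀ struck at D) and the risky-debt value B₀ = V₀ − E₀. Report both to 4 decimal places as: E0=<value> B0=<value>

E0=89.3088 B0=98.1579

Equity is a call on the firm's assets struck at D = 121.6093:
d₁ = [ln(V₀/D) + (r + σ²/2)T] / (σ√T)
   = [ln(187.4667/121.6093) + (0.0265 + 0.5·0.4523²)·2.6516] / (0.4523·√2.6516)
   = [0.432788 + 0.341493] / 0.736513 = 1.051279
d₂ = d₁ − σ√T = 1.051279 − 0.736513 = 0.314766
N(d₁) = 0.853435,  N(d₂) = 0.623530,  e^(−rT) = 0.932145
E₀ = V₀·N(d₁) − D·e^(−rT)·N(d₂)
   = 187.4667·0.853435 − 121.6093·0.932145·0.623530 = 89.308807
B₀ = V₀ − E₀ = 187.4667 − 89.308807 = 98.157893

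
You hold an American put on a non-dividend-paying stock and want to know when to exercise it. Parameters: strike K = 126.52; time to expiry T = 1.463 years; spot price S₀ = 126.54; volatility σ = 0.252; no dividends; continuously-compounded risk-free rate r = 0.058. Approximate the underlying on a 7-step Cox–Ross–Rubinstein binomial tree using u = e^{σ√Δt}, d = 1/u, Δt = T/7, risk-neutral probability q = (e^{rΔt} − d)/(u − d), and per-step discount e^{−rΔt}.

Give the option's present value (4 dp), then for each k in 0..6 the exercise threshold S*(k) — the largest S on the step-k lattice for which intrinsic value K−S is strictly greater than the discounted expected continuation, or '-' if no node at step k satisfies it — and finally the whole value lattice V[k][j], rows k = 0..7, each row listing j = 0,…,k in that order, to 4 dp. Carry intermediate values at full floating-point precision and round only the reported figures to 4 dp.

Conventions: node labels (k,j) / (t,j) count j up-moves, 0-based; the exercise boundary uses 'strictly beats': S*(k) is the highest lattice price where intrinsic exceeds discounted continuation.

price = 11.5829
boundary = - - - 89.5629 100.4989 89.5629 100.4989
tree:
11.5829
17.6932 6.3029
26.0987 10.4707 2.6642
36.9571 16.8442 4.9258 0.6722
46.7030 26.0211 8.9014 1.4296 0.0000
55.3885 36.9571 15.5830 3.0402 0.0000 0.0000
63.1288 46.7030 26.0211 6.4654 0.0000 0.0000 0.0000
70.0269 55.3885 36.9571 13.7497 0.0000 0.0000 0.0000 0.0000

Δt=0.20900, u=1.12210, d=0.89118, q=0.52404, disc=e^(-rΔt)=0.98795
k=7 terminal: V=max(K-S,0) → 70.0269 55.3885 36.9571 13.7497 0.0000 0.0000 0.0000 0.0000
k=6: j=0 S=63.3912 intr=63.1288 cont=61.6044 V=63.1288[EX]; j=1 S=79.8170 intr=46.7030 cont=45.1786 V=46.7030[EX]; j=2 S=100.4989 intr=26.0211 cont=24.4966 V=26.0211[EX]; j=3 S=126.5400 intr=0.0000 cont=6.4654 V=6.4654[hold]; j=4 S=159.3288 intr=0.0000 cont=0.0000 V=0.0000[hold]; j=5 S=200.6137 intr=0.0000 cont=0.0000 V=0.0000[hold]; j=6 S=252.5962 intr=0.0000 cont=0.0000 V=0.0000[hold]  S*(6)=100.4989
k=5: j=0 S=71.1315 intr=55.3885 cont=53.8641 V=55.3885[EX]; j=1 S=89.5629 intr=36.9571 cont=35.4326 V=36.9571[EX]; j=2 S=112.7703 intr=13.7497 cont=15.5830 V=15.5830[hold]; j=3 S=141.9911 intr=0.0000 cont=3.0402 V=3.0402[hold]; j=4 S=178.7835 intr=0.0000 cont=0.0000 V=0.0000[hold]; j=5 S=225.1094 intr=0.0000 cont=0.0000 V=0.0000[hold]  S*(5)=89.5629
k=4: j=0 S=79.8170 intr=46.7030 cont=45.1786 V=46.7030[EX]; j=1 S=100.4989 intr=26.0211 cont=25.4458 V=26.0211[EX]; j=2 S=126.5400 intr=0.0000 cont=8.9014 V=8.9014[hold]; j=3 S=159.3288 intr=0.0000 cont=1.4296 V=1.4296[hold]; j=4 S=200.6137 intr=0.0000 cont=0.0000 V=0.0000[hold]  S*(4)=100.4989
k=3: j=0 S=89.5629 intr=36.9571 cont=35.4326 V=36.9571[EX]; j=1 S=112.7703 intr=13.7497 cont=16.8442 V=16.8442[hold]; j=2 S=141.9911 intr=0.0000 cont=4.9258 V=4.9258[hold]; j=3 S=178.7835 intr=0.0000 cont=0.6722 V=0.6722[hold]  S*(3)=89.5629
k=2: j=0 S=100.4989 intr=26.0211 cont=26.0987 V=26.0987[hold]; j=1 S=126.5400 intr=0.0000 cont=10.4707 V=10.4707[hold]; j=2 S=159.3288 intr=0.0000 cont=2.6642 V=2.6642[hold]  S*(2)=-
k=1: j=0 S=112.7703 intr=13.7497 cont=17.6932 V=17.6932[hold]; j=1 S=141.9911 intr=0.0000 cont=6.3029 V=6.3029[hold]  S*(1)=-
k=0: j=0 S=126.5400 intr=0.0000 cont=11.5829 V=11.5829[hold]  S*(0)=-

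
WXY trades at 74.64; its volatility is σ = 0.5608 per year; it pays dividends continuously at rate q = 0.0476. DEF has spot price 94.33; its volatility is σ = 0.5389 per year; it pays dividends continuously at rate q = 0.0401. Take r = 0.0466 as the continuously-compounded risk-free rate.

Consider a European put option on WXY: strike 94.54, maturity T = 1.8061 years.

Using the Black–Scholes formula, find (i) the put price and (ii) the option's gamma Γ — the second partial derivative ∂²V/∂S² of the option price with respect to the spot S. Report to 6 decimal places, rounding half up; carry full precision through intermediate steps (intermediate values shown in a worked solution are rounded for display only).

σ√T = 0.5608·√1.8061 = 0.753666
d₁ = (ln(S/K) + (r−q+σ²/2)T) / (σ√T) = (ln(74.64/94.54) + (0.0466−0.0476+0.5608²/2)·1.8061) / 0.753666 = (-0.236346 + 0.282200) / 0.753666 = 0.060841
d₂ = d₁ − σ√T = 0.060841 − 0.753666 = -0.692825
e^{−rT} = 0.919280
e^{−qT} = 0.917621
N(−d₁) = 0.475743,  N(−d₂) = 0.755790
Put price V = K·e^{−rT}·N(−d₂) − S·e^{−qT}·N(−d₁) = 65.684799 − 32.584240 = 33.100560
φ(d₁) = (1/√(2π))·e^{−d₁²/2} = 0.398205
Γ = e^{−qT}·φ(d₁) / (S·σ·√T) = 0.006496

price = 33.100560
Γ = 0.006496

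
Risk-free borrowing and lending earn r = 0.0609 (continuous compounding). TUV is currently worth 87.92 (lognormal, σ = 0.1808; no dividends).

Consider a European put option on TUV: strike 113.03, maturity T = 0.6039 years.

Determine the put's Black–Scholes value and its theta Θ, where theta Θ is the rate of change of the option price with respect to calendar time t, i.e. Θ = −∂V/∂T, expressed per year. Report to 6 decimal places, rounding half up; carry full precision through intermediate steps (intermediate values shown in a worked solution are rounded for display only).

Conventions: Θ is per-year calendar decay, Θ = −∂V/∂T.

price = 21.407310
Θ = 4.855290

σ√T = 0.1808·√0.6039 = 0.140501
d₁ = (ln(S/K) + (r+σ²/2)T) / (σ√T) = (ln(87.92/113.03) + (0.0609+0.1808²/2)·0.6039) / 0.140501 = (-0.251226 + 0.046648) / 0.140501 = -1.456057
d₂ = d₁ − σ√T = -1.456057 − 0.140501 = -1.596558
e^{−rT} = 0.963891
N(−d₁) = 0.927312,  N(−d₂) = 0.944818
Put price V = K·e^{−rT}·N(−d₂) − S·N(−d₁) = 102.936537 − 81.529227 = 21.407310
φ(d₁) = (1/√(2π))·e^{−d₁²/2} = 0.138209
Θ = −S·φ(d₁)·σ/(2√T) + r·K·e^{−rT}·N(−d₂) = −1.413545 + 6.268835 = 4.855290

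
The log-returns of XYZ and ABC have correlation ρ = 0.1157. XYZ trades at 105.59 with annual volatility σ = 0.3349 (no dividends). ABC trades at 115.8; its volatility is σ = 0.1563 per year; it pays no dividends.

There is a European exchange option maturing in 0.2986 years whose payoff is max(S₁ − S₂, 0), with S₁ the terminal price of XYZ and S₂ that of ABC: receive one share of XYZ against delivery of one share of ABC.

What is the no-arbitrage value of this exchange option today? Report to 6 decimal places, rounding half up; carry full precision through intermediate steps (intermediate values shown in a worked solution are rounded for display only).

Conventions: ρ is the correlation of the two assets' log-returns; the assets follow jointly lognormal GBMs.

σ_eff = √(σ₁² + σ₂² − 2ρσ₁σ₂) = √(0.3349² + 0.1563² − 2·0.1157·0.3349·0.1563) = 0.352810
d₁ = (ln(S₁/S₂) + (q₂ − q₁ + σ_eff²/2)T) / (σ_eff√T) = (ln(105.59/115.8) + (0.0 − 0.0 + 0.062238)·0.2986) / 0.192791 = -0.382367
d₂ = d₁ − σ_eff√T = -0.382367 − 0.192791 = -0.575157
N(d₁) = 0.351095,  N(d₂) = 0.282592
V = S₁·e^{−q₁T}·N(d₁) − S₂·e^{−q₂T}·N(d₂) = 37.072087 − 32.724200 = 4.347887
Key observation: pricing in ABC-units makes this a unit-strike call on the ratio S₁/S₂ — the risk-free rate cancels and cannot affect the value.

exchange price = 4.347887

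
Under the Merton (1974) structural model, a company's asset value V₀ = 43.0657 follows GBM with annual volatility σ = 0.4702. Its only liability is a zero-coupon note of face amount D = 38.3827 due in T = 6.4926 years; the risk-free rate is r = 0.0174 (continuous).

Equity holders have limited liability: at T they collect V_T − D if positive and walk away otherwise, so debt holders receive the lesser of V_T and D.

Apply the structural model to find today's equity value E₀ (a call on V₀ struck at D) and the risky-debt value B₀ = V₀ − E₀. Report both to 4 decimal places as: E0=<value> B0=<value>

E0=22.1058 B0=20.9599

With assets at 43.0657 and a single debt payment of 38.3827 at 6.4926 years:
d₁ = [ln(V₀/D) + (r + σ²/2)T] / (σ√T)
   = [ln(43.0657/38.3827) + (0.0174 + 0.5·0.4702²)·6.4926] / (0.4702·√6.4926)
   = [0.115120 + 0.830689] / 1.198097 = 0.789426
d₂ = d₁ − σ√T = 0.789426 − 1.198097 = -0.408670
N(d₁) = 0.785069,  N(d₂) = 0.341391,  e^(−rT) = 0.893176
E₀ = V₀·N(d₁) − D·e^(−rT)·N(d₂)
   = 43.0657·0.785069 − 38.3827·0.893176·0.341391 = 22.105793
B₀ = V₀ − E₀ = 43.0657 − 22.105793 = 20.959907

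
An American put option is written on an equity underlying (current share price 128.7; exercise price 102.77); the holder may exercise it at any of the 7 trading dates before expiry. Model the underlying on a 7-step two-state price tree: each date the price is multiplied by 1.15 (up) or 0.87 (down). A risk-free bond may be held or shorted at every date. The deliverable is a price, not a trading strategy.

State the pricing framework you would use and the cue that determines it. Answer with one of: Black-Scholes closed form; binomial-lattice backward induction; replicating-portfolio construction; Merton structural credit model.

Key observation: the defining feature is the embedded early-exercise option across 7 discrete dates on the spot-128.7 tree; pricing the strike-102.77 put means working backward with an exercise test at every node.

framework: binomial-lattice backward induction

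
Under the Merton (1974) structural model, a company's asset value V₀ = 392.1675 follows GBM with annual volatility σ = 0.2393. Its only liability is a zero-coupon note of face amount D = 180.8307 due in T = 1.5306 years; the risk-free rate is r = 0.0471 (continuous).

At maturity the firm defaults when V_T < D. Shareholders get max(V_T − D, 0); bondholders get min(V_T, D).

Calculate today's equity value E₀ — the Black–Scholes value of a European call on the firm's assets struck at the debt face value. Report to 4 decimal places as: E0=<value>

E0=223.9614

With assets at 392.1675 and a single debt payment of 180.8307 at 1.5306 years:
d₁ = [ln(V₀/D) + (r + σ²/2)T] / (σ√T)
   = [ln(392.1675/180.8307) + (0.0471 + 0.5·0.2393²)·1.5306] / (0.2393·√1.5306)
   = [0.774128 + 0.115916] / 0.296056 = 3.006337
d₂ = d₁ − σ√T = 3.006337 − 0.296056 = 2.710282
N(d₁) = 0.998678,  N(d₂) = 0.996639,  e^(−rT) = 0.930446
E₀ = V₀·N(d₁) − D·e^(−rT)·N(d₂)
   = 392.1675·0.998678 − 180.8307·0.930446·0.996639 = 223.961377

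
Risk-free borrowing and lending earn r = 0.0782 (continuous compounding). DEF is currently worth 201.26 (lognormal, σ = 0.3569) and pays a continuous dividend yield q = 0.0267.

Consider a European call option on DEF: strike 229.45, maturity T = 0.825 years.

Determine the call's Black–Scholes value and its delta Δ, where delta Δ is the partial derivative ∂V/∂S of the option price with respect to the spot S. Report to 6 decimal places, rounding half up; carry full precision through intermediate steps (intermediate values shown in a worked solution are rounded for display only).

σ√T = 0.3569·√0.825 = 0.324171
d₁ = (ln(S/K) + (r−q+σ²/2)T) / (σ√T) = (ln(201.26/229.45) + (0.0782−0.0267+0.3569²/2)·0.825) / 0.324171 = (-0.131088 + 0.095031) / 0.324171 = -0.111228
d₂ = d₁ − σ√T = -0.111228 − 0.324171 = -0.435398
e^{−rT} = 0.937522
e^{−qT} = 0.978213
N(d₁) = 0.455718,  N(d₂) = 0.331637
Call price V = S·e^{−qT}·N(d₁) − K·e^{−rT}·N(d₂) = 89.719551 − 71.339834 = 18.379717
Δ = e^{−qT}·N(d₁) = 0.445789

price = 18.379717
Δ = 0.445789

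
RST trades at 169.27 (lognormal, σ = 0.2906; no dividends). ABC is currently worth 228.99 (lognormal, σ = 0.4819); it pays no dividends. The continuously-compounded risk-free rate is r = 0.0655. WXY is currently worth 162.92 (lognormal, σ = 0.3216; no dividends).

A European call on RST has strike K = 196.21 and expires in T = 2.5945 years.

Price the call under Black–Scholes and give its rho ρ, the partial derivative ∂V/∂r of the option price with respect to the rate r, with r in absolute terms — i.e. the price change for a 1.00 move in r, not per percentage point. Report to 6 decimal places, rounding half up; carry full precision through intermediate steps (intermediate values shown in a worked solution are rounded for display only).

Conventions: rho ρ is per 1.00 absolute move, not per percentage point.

σ√T = 0.2906·√2.5945 = 0.468083
d₁ = (ln(S/K) + (r+σ²/2)T) / (σ√T) = (ln(169.27/196.21) + (0.0655+0.2906²/2)·2.5945) / 0.468083 = (-0.147690 + 0.279490) / 0.468083 = 0.281574
d₂ = d₁ − σ√T = 0.281574 − 0.468083 = -0.186508
e^{−rT} = 0.843716
N(d₁) = 0.610865,  N(d₂) = 0.426023
Call price V = S·N(d₁) − K·e^{−rT}·N(d₂) = 103.401113 − 70.526176 = 32.874937
ρ = K·T·e^{−rT}·N(d₂) = 182.980163

price = 32.874937
ρ = 182.980163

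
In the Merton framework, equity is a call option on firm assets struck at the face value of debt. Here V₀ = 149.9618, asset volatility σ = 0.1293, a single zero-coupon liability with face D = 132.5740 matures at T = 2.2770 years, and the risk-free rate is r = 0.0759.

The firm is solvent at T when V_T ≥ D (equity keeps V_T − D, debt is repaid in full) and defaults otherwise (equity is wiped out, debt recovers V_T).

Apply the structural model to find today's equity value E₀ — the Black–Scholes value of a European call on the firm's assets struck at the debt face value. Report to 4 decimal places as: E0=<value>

With assets at 149.9618 and a single debt payment of 132.5740 at 2.2770 years:
d₁ = [ln(V₀/D) + (r + σ²/2)T] / (σ√T)
   = [ln(149.9618/132.5740) + (0.0759 + 0.5·0.1293²)·2.2770] / (0.1293·√2.2770)
   = [0.123240 + 0.191858] / 0.195110 = 1.614974
d₂ = d₁ − σ√T = 1.614974 − 0.195110 = 1.419864
N(d₁) = 0.946842,  N(d₂) = 0.922176,  e^(−rT) = 0.841285
E₀ = V₀·N(d₁) − D·e^(−rT)·N(d₂)
   = 149.9618·0.946842 − 132.5740·0.841285·0.922176 = 39.137408

E0=39.1374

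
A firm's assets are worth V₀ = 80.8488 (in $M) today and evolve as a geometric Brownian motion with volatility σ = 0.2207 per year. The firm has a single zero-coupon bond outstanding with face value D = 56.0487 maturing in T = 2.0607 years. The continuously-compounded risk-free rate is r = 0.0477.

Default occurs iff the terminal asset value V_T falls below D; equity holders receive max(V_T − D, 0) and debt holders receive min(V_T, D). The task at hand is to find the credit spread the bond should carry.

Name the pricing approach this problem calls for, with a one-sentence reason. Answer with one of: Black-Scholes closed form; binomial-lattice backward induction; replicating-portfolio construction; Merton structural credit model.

Key observation: the question is about default risk generated by asset-value dynamics against a debt face of 56.0487 — the structural framework prices exactly that.

framework: Merton structural credit model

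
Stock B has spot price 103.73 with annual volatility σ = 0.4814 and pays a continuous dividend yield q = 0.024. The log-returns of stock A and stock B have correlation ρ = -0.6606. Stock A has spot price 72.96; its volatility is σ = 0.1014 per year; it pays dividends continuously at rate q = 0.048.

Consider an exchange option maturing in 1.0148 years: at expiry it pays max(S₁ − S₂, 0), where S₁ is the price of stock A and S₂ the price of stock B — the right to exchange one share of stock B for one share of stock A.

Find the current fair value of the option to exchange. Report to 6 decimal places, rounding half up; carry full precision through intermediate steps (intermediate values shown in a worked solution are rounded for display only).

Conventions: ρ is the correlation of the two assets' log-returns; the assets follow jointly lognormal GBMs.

exchange price = 6.826544

σ_eff = √(σ₁² + σ₂² − 2ρσ₁σ₂) = √(0.1014² + 0.4814² − 2·-0.6606·0.1014·0.4814) = 0.553643
d₁ = (ln(S₁/S₂) + (q₂ − q₁ + σ_eff²/2)T) / (σ_eff√T) = (ln(72.96/103.73) + (0.024 − 0.048 + 0.153260)·1.0148) / 0.557725 = -0.395726
d₂ = d₁ − σ_eff√T = -0.395726 − 0.557725 = -0.953451
N(d₁) = 0.346153,  N(d₂) = 0.170181
V = S₁·e^{−q₁T}·N(d₁) − S₂·e^{−q₂T}·N(d₂) = 24.054642 − 17.228098 = 6.826544
Key observation: no risk-free rate is needed — with the second asset as numeraire the exchange option is a call on the ratio S₁/S₂, and r cancels out of the value.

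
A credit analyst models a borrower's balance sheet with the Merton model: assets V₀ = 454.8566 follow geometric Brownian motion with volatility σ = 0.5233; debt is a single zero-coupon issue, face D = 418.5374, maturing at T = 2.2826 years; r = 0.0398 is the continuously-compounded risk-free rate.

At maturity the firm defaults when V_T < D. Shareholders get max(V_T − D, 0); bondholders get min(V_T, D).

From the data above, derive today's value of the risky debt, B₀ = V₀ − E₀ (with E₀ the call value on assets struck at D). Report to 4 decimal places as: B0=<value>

B0=286.9382

Work the structural quantities from V₀ = 454.8566 against face 418.5374:
d₁ = [ln(V₀/D) + (r + σ²/2)T] / (σ√T)
   = [ln(454.8566/418.5374) + (0.0398 + 0.5·0.5233²)·2.2826] / (0.5233·√2.2826)
   = [0.083216 + 0.403384] / 0.790616 = 0.615470
d₂ = d₁ − σ√T = 0.615470 − 0.790616 = -0.175146
N(d₁) = 0.730878,  N(d₂) = 0.430482,  e^(−rT) = 0.913157
E₀ = V₀·N(d₁) − D·e^(−rT)·N(d₂)
   = 454.8566·0.730878 − 418.5374·0.913157·0.430482 = 167.918369
B₀ = V₀ − E₀ = 454.8566 − 167.918369 = 286.938231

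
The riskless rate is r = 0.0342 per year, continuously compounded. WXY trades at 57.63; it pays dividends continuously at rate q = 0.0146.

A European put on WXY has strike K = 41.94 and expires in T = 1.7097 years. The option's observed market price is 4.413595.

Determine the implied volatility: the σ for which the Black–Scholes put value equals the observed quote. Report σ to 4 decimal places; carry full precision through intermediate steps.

At σ = 0.4408 the Black–Scholes value reproduces the quote:
σ√T = 0.4408·√1.7097 = 0.576370
d₁ = (ln(S/K) + (r−q+σ²/2)T) / (σ√T) = (ln(57.63/41.94) + (0.0342−0.0146+0.4408²/2)·1.7097) / 0.576370 = (0.317803 + 0.199611) / 0.576370 = 0.897712
d₂ = d₁ − σ√T = 0.897712 − 0.576370 = 0.321342
e^{−rT} = 0.943205
e^{−qT} = 0.975347
N(−d₁) = 0.184669,  N(−d₂) = 0.373976
V = K·e^{−rT}·N(−d₂) − S·e^{−qT}·N(−d₁) = 14.793730 − 10.380135 = 4.413595 (the quoted price), and the Black–Scholes price is strictly increasing in σ, so σ is unique

sigma = 0.4408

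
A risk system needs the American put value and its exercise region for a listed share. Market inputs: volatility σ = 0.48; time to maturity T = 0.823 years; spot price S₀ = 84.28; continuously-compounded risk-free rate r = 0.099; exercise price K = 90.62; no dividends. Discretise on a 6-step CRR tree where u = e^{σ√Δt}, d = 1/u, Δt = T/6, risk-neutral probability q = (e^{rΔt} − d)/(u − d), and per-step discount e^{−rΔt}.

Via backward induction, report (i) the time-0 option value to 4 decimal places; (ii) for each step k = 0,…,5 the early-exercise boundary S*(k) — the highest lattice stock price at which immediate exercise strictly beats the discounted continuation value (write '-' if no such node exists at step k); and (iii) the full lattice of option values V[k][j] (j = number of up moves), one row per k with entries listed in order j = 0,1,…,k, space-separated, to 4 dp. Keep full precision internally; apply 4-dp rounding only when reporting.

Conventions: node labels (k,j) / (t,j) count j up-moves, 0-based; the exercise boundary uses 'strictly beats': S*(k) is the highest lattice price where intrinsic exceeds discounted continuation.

params: Δt=0.13717 u=1.19455 d=0.83713 q=0.49393 e^(-rΔt)=0.98651
t_6 payoffs: 61.6139 49.2294 31.5573 6.3400 0.0000 0.0000 0.0000
t_5: node(5,0) S=34.6494 payoff=55.9706 vs cont=54.7484 → 55.9706 [stop]  node(5,1) S=49.4433 payoff=41.1767 vs cont=39.9545 → 41.1767 [stop]  node(5,2) S=70.5535 payoff=20.0665 vs cont=18.8442 → 20.0665 [stop]  node(5,3) S=100.6770 payoff=0.0000 vs cont=3.1652 → 3.1652 [wait]  node(5,4) S=143.6620 payoff=0.0000 vs cont=0.0000 → 0.0000 [wait]  node(5,5) S=204.9998 payoff=0.0000 vs cont=0.0000 → 0.0000 [wait]  ⇒ S*(5)=70.5535
t_4: node(4,0) S=41.3906 payoff=49.2294 vs cont=48.0072 → 49.2294 [stop]  node(4,1) S=59.0627 payoff=31.5573 vs cont=30.3351 → 31.5573 [stop]  node(4,2) S=84.2800 payoff=6.3400 vs cont=11.5605 → 11.5605 [wait]  node(4,3) S=120.2641 payoff=0.0000 vs cont=1.5802 → 1.5802 [wait]  node(4,4) S=171.6120 payoff=0.0000 vs cont=0.0000 → 0.0000 [wait]  ⇒ S*(4)=59.0627
t_3: node(3,0) S=49.4433 payoff=41.1767 vs cont=39.9545 → 41.1767 [stop]  node(3,1) S=70.5535 payoff=20.0665 vs cont=21.3880 → 21.3880 [wait]  node(3,2) S=100.6770 payoff=0.0000 vs cont=6.5415 → 6.5415 [wait]  node(3,3) S=143.6620 payoff=0.0000 vs cont=0.7889 → 0.7889 [wait]  ⇒ S*(3)=49.4433
t_2: node(2,0) S=59.0627 payoff=31.5573 vs cont=30.9790 → 31.5573 [stop]  node(2,1) S=84.2800 payoff=6.3400 vs cont=13.8654 → 13.8654 [wait]  node(2,2) S=120.2641 payoff=0.0000 vs cont=3.6503 → 3.6503 [wait]  ⇒ S*(2)=59.0627
t_1: node(1,0) S=70.5535 payoff=20.0665 vs cont=22.5110 → 22.5110 [wait]  node(1,1) S=100.6770 payoff=0.0000 vs cont=8.7009 → 8.7009 [wait]  ⇒ S*(1)=-
t_0: node(0,0) S=84.2800 payoff=6.3400 vs cont=15.4782 → 15.4782 [wait]  ⇒ S*(0)=-

price = 15.4782
boundary = - - 59.0627 49.4433 59.0627 70.5535
tree:
15.4782
22.5110 8.7009
31.5573 13.8654 3.6503
41.1767 21.3880 6.5415 0.7889
49.2294 31.5573 11.5605 1.5802 0.0000
55.9706 41.1767 20.0665 3.1652 0.0000 0.0000
61.6139 49.2294 31.5573 6.3400 0.0000 0.0000 0.0000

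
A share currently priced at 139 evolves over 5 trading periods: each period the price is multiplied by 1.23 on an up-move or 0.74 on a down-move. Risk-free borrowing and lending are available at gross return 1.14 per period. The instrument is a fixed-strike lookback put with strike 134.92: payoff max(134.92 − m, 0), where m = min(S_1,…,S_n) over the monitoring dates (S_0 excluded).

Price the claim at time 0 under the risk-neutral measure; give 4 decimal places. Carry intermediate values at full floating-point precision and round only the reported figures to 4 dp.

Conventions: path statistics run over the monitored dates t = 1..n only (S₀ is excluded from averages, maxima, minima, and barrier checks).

price = 5.5975

No-arbitrage gives p* = (R−d)/(u−d) = 0.8163: enumerate every path, weight its payoff by its p*-probability, and discount by R^5.
Enumerate all 2^5 = 32 price paths (U = up ×1.23, D = down ×0.74); each path with k up-moves has probability p*^k·(1−p*)^(5−k).
DDDDD: m=30.8442, payoff=104.0758, prob=0.000209
UDDDD: m=51.2680, payoff=83.6520, prob=0.000929
DUDDD: m=51.2680, payoff=83.6520, prob=0.000929
UUDDD: m=85.2158, payoff=49.7042, prob=0.004129
DDUDD: m=51.2680, payoff=83.6520, prob=0.000929
UDUDD: m=85.2158, payoff=49.7042, prob=0.004129
DUUDD: m=85.2158, payoff=49.7042, prob=0.004129
UUUDD: m=141.6425, payoff=0.0000, prob=0.018352
DDDUD: m=51.2680, payoff=83.6520, prob=0.000929
UDDUD: m=85.2158, payoff=49.7042, prob=0.004129
DUDUD: m=85.2158, payoff=49.7042, prob=0.004129
UUDUD: m=141.6425, payoff=0.0000, prob=0.018352
DDUUD: m=76.1164, payoff=58.8036, prob=0.004129
UDUUD: m=126.5178, payoff=8.4022, prob=0.018352
DUUUD: m=102.8600, payoff=32.0600, prob=0.018352
UUUUD: m=170.9700, payoff=0.0000, prob=0.081565
DDDDU: m=41.6813, payoff=93.2387, prob=0.000929
UDDDU: m=69.2811, payoff=65.6389, prob=0.004129
DUDDU: m=69.2811, payoff=65.6389, prob=0.004129
UUDDU: m=115.1565, payoff=19.7635, prob=0.018352
DDUDU: m=69.2811, payoff=65.6389, prob=0.004129
UDUDU: m=115.1565, payoff=19.7635, prob=0.018352
DUUDU: m=102.8600, payoff=32.0600, prob=0.018352
UUUDU: m=170.9700, payoff=0.0000, prob=0.081565
DDDUU: m=56.3261, payoff=78.5939, prob=0.004129
UDDUU: m=93.6232, payoff=41.2968, prob=0.018352
DUDUU: m=93.6232, payoff=41.2968, prob=0.018352
UUDUU: m=155.6169, payoff=0.0000, prob=0.081565
DDUUU: m=76.1164, payoff=58.8036, prob=0.018352
UDUUU: m=126.5178, payoff=8.4022, prob=0.081565
DUUUU: m=102.8600, payoff=32.0600, prob=0.081565
UUUUU: m=170.9700, payoff=0.0000, prob=0.362510
Price = Σ prob·payoff / R^5 = 10.777453 / 1.925415 = 5.5975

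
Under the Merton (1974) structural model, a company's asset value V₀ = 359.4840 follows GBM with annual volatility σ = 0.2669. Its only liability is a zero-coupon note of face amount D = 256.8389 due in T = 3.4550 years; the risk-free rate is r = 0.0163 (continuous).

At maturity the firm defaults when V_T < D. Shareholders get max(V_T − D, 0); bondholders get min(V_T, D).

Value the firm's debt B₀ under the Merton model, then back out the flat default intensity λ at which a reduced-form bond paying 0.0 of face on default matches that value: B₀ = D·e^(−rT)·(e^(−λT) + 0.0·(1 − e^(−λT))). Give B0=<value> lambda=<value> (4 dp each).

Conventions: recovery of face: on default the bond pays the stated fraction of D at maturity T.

With assets at 359.4840 and a single debt payment of 256.8389 at 3.4550 years:
d₁ = [ln(V₀/D) + (r + σ²/2)T] / (σ√T)
   = [ln(359.4840/256.8389) + (0.0163 + 0.5·0.2669²)·3.4550] / (0.2669·√3.4550)
   = [0.336221 + 0.179376] / 0.496104 = 1.039292
d₂ = d₁ − σ√T = 1.039292 − 0.496104 = 0.543188
N(d₁) = 0.850665,  N(d₂) = 0.706500,  e^(−rT) = 0.945240
E₀ = V₀·N(d₁) − D·e^(−rT)·N(d₂)
   = 359.4840·0.850665 − 256.8389·0.945240·0.706500 = 134.280577
B₀ = V₀ − E₀ = 359.4840 − 134.280577 = 225.203423
e^(−λT) = (B₀·e^(rT)/D − 0)/(1 − 0) = (225.2034·1.057932/256.8389 − 0)/1 = 0.92762424
λ = −ln(0.92762424)/3.4550 = 0.021745

B0=225.2034 lambda=0.0217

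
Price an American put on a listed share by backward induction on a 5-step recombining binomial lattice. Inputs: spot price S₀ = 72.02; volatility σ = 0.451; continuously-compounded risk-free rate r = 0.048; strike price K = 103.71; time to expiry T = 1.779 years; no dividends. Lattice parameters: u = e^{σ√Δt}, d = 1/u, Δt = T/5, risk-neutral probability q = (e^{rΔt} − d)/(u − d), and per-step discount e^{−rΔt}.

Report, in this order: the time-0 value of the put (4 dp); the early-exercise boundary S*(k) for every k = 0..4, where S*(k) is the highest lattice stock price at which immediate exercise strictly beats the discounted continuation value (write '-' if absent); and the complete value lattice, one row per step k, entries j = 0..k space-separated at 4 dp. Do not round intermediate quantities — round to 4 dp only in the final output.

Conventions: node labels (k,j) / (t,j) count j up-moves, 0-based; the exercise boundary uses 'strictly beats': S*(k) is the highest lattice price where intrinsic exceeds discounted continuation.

Δt=0.35580, u=1.30868, d=0.76413, q=0.46478, disc=e^(-rΔt)=0.98307
k=5 terminal: V=max(K-S,0) → 84.9475 71.5767 48.6773 9.4591 0.0000 0.0000
k=4: j=0 S=24.5540 intr=79.1560 cont=77.3998 V=79.1560[EX]; j=1 S=42.0521 intr=61.6579 cont=59.9017 V=61.6579[EX]; j=2 S=72.0200 intr=31.6900 cont=29.9338 V=31.6900[EX]; j=3 S=123.3440 intr=0.0000 cont=4.9769 V=4.9769[hold]; j=4 S=211.2435 intr=0.0000 cont=0.0000 V=0.0000[hold]  S*(4)=72.0200
k=3: j=0 S=32.1333 intr=71.5767 cont=69.8205 V=71.5767[EX]; j=1 S=55.0327 intr=48.6773 cont=46.9212 V=48.6773[EX]; j=2 S=94.2509 intr=9.4591 cont=18.9479 V=18.9479[hold]; j=3 S=161.4175 intr=0.0000 cont=2.6187 V=2.6187[hold]  S*(3)=55.0327
k=2: j=0 S=42.0521 intr=61.6579 cont=59.9017 V=61.6579[EX]; j=1 S=72.0200 intr=31.6900 cont=34.2694 V=34.2694[hold]; j=2 S=123.3440 intr=0.0000 cont=11.1661 V=11.1661[hold]  S*(2)=42.0521
k=1: j=0 S=55.0327 intr=48.6773 cont=48.0997 V=48.6773[EX]; j=1 S=94.2509 intr=9.4591 cont=23.1329 V=23.1329[hold]  S*(1)=55.0327
k=0: j=0 S=72.0200 intr=31.6900 cont=36.1816 V=36.1816[hold]  S*(0)=-

price = 36.1816
boundary = - 55.0327 42.0521 55.0327 72.0200
tree:
36.1816
48.6773 23.1329
61.6579 34.2694 11.1661
71.5767 48.6773 18.9479 2.6187
79.1560 61.6579 31.6900 4.9769 0.0000
84.9475 71.5767 48.6773 9.4591 0.0000 0.0000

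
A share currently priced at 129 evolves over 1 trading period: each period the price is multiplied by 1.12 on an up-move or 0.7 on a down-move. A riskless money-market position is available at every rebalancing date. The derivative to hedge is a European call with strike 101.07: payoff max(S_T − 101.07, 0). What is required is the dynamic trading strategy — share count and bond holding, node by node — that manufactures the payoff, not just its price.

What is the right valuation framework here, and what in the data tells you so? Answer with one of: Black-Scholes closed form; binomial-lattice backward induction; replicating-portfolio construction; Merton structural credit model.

Key observation: the deliverable is the dynamic trading strategy on the 1-step tree (spot 129, moves 1.12 and 0.7), so the valuation must go through the node-by-node replicating-portfolio solve.

framework: replicating-portfolio construction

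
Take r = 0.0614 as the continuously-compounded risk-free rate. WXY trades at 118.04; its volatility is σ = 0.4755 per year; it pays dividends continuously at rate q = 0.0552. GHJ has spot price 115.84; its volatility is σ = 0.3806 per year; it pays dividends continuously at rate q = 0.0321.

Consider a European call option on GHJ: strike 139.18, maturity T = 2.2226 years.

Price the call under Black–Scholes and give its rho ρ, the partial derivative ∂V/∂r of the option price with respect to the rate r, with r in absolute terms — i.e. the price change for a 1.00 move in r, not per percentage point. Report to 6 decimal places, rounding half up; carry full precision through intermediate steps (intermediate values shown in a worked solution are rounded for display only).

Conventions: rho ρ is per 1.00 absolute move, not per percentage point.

price = 19.366704
ρ = 83.988196

σ√T = 0.3806·√2.2226 = 0.567413
d₁ = (ln(S/K) + (r−q+σ²/2)T) / (σ√T) = (ln(115.84/139.18) + (0.0614−0.0321+0.3806²/2)·2.2226) / 0.567413 = (-0.183558 + 0.226101) / 0.567413 = 0.074977
d₂ = d₁ − σ√T = 0.074977 − 0.567413 = -0.492436
e^{−rT} = 0.872435
e^{−qT} = 0.931140
N(d₁) = 0.529883,  N(d₂) = 0.311205
Call price V = S·e^{−qT}·N(d₁) − K·e^{−rT}·N(d₂) = 57.154969 − 37.788264 = 19.366704
ρ = K·T·e^{−rT}·N(d₂) = 83.988196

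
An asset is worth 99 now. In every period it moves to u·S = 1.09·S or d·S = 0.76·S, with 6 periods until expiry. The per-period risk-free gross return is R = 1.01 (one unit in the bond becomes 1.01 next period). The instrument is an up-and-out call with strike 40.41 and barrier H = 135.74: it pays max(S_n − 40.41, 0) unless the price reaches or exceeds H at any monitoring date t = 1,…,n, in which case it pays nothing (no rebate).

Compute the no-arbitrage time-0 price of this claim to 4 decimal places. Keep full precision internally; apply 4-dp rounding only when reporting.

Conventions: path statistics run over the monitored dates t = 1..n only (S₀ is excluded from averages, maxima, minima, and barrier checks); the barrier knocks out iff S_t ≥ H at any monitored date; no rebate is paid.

Risk-neutral up-probability p* = (R−d)/(u−d) = (1.01−0.76)/(1.09−0.76) = 0.7576; the claim prices as the p*-weighted sum of path payoffs discounted by R^6.
Enumerate all 2^6 = 64 price paths (U = up ×1.09, D = down ×0.76); each path with k up-moves has probability p*^k·(1−p*)^(6−k).
DDDDDD: M=75.2400, payoff=0.0000, prob=0.000203
UDDDDD: M=107.9100, payoff=0.0000, prob=0.000634
DUDDDD: M=82.0116, payoff=0.0000, prob=0.000634
UUDDDD: M=117.6219, payoff=0.0000, prob=0.001982
DDUDDD: M=75.2400, payoff=0.0000, prob=0.000634
UDUDDD: M=107.9100, payoff=0.0000, prob=0.001982
DUUDDD: M=89.3926, payoff=0.0000, prob=0.001982
UUUDDD: M=128.2079, payoff=15.8702, prob=0.006195
DDDUDD: M=75.2400, payoff=0.0000, prob=0.000634
UDDUDD: M=107.9100, payoff=0.0000, prob=0.001982
DUDUDD: M=82.0116, payoff=0.0000, prob=0.001982
UUDUDD: M=117.6219, payoff=15.8702, prob=0.006195
DDUUDD: M=75.2400, payoff=0.0000, prob=0.001982
UDUUDD: M=107.9100, payoff=15.8702, prob=0.006195
DUUUDD: M=97.4380, payoff=15.8702, prob=0.006195
UUUUDD: M=139.7466, payoff=0.0000, prob=0.019358
DDDDUD: M=75.2400, payoff=0.0000, prob=0.000634
UDDDUD: M=107.9100, payoff=0.0000, prob=0.001982
DUDDUD: M=82.0116, payoff=0.0000, prob=0.001982
UUDDUD: M=117.6219, payoff=15.8702, prob=0.006195
DDUDUD: M=75.2400, payoff=0.0000, prob=0.001982
UDUDUD: M=107.9100, payoff=15.8702, prob=0.006195
DUUDUD: M=89.3926, payoff=15.8702, prob=0.006195
UUUDUD: M=128.2079, payoff=40.3076, prob=0.019358
DDDUUD: M=75.2400, payoff=0.0000, prob=0.001982
UDDUUD: M=107.9100, payoff=15.8702, prob=0.006195
DUDUUD: M=82.0116, payoff=15.8702, prob=0.006195
UUDUUD: M=117.6219, payoff=40.3076, prob=0.019358
DDUUUD: M=75.2400, payoff=15.8702, prob=0.006195
UDUUUD: M=107.9100, payoff=40.3076, prob=0.019358
DUUUUD: M=106.2074, payoff=40.3076, prob=0.019358
UUUUUD: M=152.3238, payoff=0.0000, prob=0.060493
DDDDDU: M=75.2400, payoff=0.0000, prob=0.000634
UDDDDU: M=107.9100, payoff=0.0000, prob=0.001982
DUDDDU: M=82.0116, payoff=0.0000, prob=0.001982
UUDDDU: M=117.6219, payoff=15.8702, prob=0.006195
DDUDDU: M=75.2400, payoff=0.0000, prob=0.001982
UDUDDU: M=107.9100, payoff=15.8702, prob=0.006195
DUUDDU: M=89.3926, payoff=15.8702, prob=0.006195
UUUDDU: M=128.2079, payoff=40.3076, prob=0.019358
DDDUDU: M=75.2400, payoff=0.0000, prob=0.001982
UDDUDU: M=107.9100, payoff=15.8702, prob=0.006195
DUDUDU: M=82.0116, payoff=15.8702, prob=0.006195
UUDUDU: M=117.6219, payoff=40.3076, prob=0.019358
DDUUDU: M=75.2400, payoff=15.8702, prob=0.006195
UDUUDU: M=107.9100, payoff=40.3076, prob=0.019358
DUUUDU: M=97.4380, payoff=40.3076, prob=0.019358
UUUUDU: M=139.7466, payoff=0.0000, prob=0.060493
DDDDUU: M=75.2400, payoff=0.0000, prob=0.001982
UDDDUU: M=107.9100, payoff=15.8702, prob=0.006195
DUDDUU: M=82.0116, payoff=15.8702, prob=0.006195
UUDDUU: M=117.6219, payoff=40.3076, prob=0.019358
DDUDUU: M=75.2400, payoff=15.8702, prob=0.006195
UDUDUU: M=107.9100, payoff=40.3076, prob=0.019358
DUUDUU: M=89.3926, payoff=40.3076, prob=0.019358
UUUDUU: M=128.2079, payoff=75.3561, prob=0.060493
DDDUUU: M=75.2400, payoff=15.8702, prob=0.006195
UDDUUU: M=107.9100, payoff=40.3076, prob=0.019358
DUDUUU: M=82.0116, payoff=40.3076, prob=0.019358
UUDUUU: M=117.6219, payoff=75.3561, prob=0.060493
DDUUUU: M=80.7176, payoff=40.3076, prob=0.019358
UDUUUU: M=115.7661, payoff=75.3561, prob=0.060493
DUUUUU: M=115.7661, payoff=75.3561, prob=0.060493
UUUUUU: M=166.0329, payoff=0.0000, prob=0.189041
Price = Σ prob·payoff / R^6 = 31.124014 / 1.061520 = 29.3202

price = 29.3202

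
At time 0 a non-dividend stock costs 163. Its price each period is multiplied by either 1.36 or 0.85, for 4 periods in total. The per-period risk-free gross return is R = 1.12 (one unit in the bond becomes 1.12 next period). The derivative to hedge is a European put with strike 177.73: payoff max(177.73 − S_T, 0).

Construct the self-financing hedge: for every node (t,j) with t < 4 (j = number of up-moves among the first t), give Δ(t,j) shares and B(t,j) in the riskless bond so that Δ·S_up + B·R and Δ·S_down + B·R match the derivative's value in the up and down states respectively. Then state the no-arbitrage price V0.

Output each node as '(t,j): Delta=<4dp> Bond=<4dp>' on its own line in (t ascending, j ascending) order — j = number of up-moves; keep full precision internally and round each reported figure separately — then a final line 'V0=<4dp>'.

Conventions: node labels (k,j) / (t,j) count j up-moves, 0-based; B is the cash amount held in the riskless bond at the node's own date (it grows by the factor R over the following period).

Since d<R<u, set p* = (R−d)/(u−d) = 0.5294; price each node as the discounted p*-expectation of its children.
Expiry values: V(4,0)=92.6430, V(4,1)=41.5908, V(4,2)=0.0000, V(4,3)=0.0000, V(4,4)=0.0000
(3,0): S=100.1024. Δ = (V_up−V_dn)/(S_up−S_dn) = (41.5908−92.6430)/(136.1392−85.0870) = -1.0000. V = [p*·41.5908 + (1−p*)·92.6430]/1.12 = 58.5851. B = V − Δ·S = 158.6875.
(3,1): S=160.1638. Δ = (V_up−V_dn)/(S_up−S_dn) = (0.0000−41.5908)/(217.8228−136.1392) = -0.5092. V = [p*·0.0000 + (1−p*)·41.5908]/1.12 = 17.4751. B = V − Δ·S = 99.0256.
(3,2): S=256.2621. Δ = (V_up−V_dn)/(S_up−S_dn) = (0.0000−0.0000)/(348.5164−217.8228) = 0.0000. V = [p*·0.0000 + (1−p*)·0.0000]/1.12 = 0.0000. B = V − Δ·S = 0.0000.
(3,3): S=410.0193. Δ = (V_up−V_dn)/(S_up−S_dn) = (0.0000−0.0000)/(557.6263−348.5164) = 0.0000. V = [p*·0.0000 + (1−p*)·0.0000]/1.12 = 0.0000. B = V − Δ·S = 0.0000.
(2,0): S=117.7675. Δ = (V_up−V_dn)/(S_up−S_dn) = (17.4751−58.5851)/(160.1638−100.1024) = -0.6845. V = [p*·17.4751 + (1−p*)·58.5851]/1.12 = 32.8759. B = V − Δ·S = 113.4838.
(2,1): S=188.4280. Δ = (V_up−V_dn)/(S_up−S_dn) = (0.0000−17.4751)/(256.2621−160.1638) = -0.1818. V = [p*·0.0000 + (1−p*)·17.4751]/1.12 = 7.3425. B = V − Δ·S = 41.6074.
(2,2): S=301.4848. Δ = (V_up−V_dn)/(S_up−S_dn) = (0.0000−0.0000)/(410.0193−256.2621) = 0.0000. V = [p*·0.0000 + (1−p*)·0.0000]/1.12 = 0.0000. B = V − Δ·S = 0.0000.
(1,0): S=138.5500. Δ = (V_up−V_dn)/(S_up−S_dn) = (7.3425−32.8759)/(188.4280−117.7675) = -0.3614. V = [p*·7.3425 + (1−p*)·32.8759]/1.12 = 17.2841. B = V − Δ·S = 67.3496.
(1,1): S=221.6800. Δ = (V_up−V_dn)/(S_up−S_dn) = (0.0000−7.3425)/(301.4848−188.4280) = -0.0649. V = [p*·0.0000 + (1−p*)·7.3425]/1.12 = 3.0851. B = V − Δ·S = 17.4821.
(0,0): S=163.0000. Δ = (V_up−V_dn)/(S_up−S_dn) = (3.0851−17.2841)/(221.6800−138.5500) = -0.1708. V = [p*·3.0851 + (1−p*)·17.2841]/1.12 = 8.7205. B = V − Δ·S = 36.5618.
Sanity check at the root: Δ(0,0)·S0 + B(0,0) reproduces V0 = 8.7205.

(0,0): Delta=-0.1708 Bond=36.5618
(1,0): Delta=-0.3614 Bond=67.3496
(1,1): Delta=-0.0649 Bond=17.4821
(2,0): Delta=-0.6845 Bond=113.4838
(2,1): Delta=-0.1818 Bond=41.6074
(2,2): Delta=0.0000 Bond=0.0000
(3,0): Delta=-1.0000 Bond=158.6875
(3,1): Delta=-0.5092 Bond=99.0256
(3,2): Delta=0.0000 Bond=0.0000
(3,3): Delta=0.0000 Bond=0.0000
V0=8.7205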